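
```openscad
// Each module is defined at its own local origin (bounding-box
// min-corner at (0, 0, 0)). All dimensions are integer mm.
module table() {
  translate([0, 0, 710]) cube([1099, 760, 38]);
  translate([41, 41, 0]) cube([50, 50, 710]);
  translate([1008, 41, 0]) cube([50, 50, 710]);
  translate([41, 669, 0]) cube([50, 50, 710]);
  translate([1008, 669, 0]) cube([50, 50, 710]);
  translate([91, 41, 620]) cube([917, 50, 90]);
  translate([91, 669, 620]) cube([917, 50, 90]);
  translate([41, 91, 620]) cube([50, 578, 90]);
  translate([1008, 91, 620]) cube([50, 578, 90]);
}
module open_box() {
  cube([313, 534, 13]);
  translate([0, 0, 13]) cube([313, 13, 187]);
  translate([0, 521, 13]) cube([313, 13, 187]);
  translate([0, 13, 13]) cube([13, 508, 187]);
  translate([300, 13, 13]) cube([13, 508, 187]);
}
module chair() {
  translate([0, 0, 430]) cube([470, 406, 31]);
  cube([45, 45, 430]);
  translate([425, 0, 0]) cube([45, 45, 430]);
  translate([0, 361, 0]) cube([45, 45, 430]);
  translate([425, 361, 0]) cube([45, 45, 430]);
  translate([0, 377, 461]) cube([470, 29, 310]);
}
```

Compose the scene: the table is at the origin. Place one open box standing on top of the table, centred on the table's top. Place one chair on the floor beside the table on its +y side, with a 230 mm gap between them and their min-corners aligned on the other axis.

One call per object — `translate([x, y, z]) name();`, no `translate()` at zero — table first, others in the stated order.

table();
translate([393, 113, 748]) open_box();
translate([0, 990, 0]) chair();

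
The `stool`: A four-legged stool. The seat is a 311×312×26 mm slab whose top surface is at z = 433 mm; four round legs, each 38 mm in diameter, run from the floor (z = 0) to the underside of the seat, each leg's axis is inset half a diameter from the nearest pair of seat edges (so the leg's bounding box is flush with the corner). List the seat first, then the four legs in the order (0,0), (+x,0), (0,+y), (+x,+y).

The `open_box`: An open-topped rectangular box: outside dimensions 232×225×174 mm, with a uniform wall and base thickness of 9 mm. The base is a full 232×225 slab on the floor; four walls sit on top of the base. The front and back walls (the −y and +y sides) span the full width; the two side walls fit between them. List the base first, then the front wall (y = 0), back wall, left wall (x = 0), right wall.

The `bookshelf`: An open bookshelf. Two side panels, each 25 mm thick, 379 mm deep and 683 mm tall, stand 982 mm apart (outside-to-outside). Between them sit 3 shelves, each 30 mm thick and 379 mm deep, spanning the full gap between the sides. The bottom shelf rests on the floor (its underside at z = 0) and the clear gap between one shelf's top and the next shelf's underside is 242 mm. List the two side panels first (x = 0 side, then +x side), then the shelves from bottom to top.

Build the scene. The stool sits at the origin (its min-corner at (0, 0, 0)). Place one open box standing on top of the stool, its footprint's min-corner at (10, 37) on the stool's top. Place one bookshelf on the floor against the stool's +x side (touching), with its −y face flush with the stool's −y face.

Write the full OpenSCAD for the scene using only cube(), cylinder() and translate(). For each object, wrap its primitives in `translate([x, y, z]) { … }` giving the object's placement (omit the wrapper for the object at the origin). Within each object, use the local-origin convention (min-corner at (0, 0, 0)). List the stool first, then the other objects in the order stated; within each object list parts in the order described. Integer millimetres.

translate([0, 0, 407]) cube([311, 312, 26]);
translate([19, 19, 0]) cylinder(h = 407, r = 19);
translate([292, 19, 0]) cylinder(h = 407, r = 19);
translate([19, 293, 0]) cylinder(h = 407, r = 19);
translate([292, 293, 0]) cylinder(h = 407, r = 19);
translate([10, 37, 433]) {
  cube([232, 225, 9]);
  translate([0, 0, 9]) cube([232, 9, 165]);
  translate([0, 216, 9]) cube([232, 9, 165]);
  translate([0, 9, 9]) cube([9, 207, 165]);
  translate([223, 9, 9]) cube([9, 207, 165]);
}
translate([311, 0, 0]) {
  cube([25, 379, 683]);
  translate([957, 0, 0]) cube([25, 379, 683]);
  translate([25, 0, 0]) cube([932, 379, 30]);
  translate([25, 0, 272]) cube([932, 379, 30]);
  translate([25, 0, 544]) cube([932, 379, 30]);
}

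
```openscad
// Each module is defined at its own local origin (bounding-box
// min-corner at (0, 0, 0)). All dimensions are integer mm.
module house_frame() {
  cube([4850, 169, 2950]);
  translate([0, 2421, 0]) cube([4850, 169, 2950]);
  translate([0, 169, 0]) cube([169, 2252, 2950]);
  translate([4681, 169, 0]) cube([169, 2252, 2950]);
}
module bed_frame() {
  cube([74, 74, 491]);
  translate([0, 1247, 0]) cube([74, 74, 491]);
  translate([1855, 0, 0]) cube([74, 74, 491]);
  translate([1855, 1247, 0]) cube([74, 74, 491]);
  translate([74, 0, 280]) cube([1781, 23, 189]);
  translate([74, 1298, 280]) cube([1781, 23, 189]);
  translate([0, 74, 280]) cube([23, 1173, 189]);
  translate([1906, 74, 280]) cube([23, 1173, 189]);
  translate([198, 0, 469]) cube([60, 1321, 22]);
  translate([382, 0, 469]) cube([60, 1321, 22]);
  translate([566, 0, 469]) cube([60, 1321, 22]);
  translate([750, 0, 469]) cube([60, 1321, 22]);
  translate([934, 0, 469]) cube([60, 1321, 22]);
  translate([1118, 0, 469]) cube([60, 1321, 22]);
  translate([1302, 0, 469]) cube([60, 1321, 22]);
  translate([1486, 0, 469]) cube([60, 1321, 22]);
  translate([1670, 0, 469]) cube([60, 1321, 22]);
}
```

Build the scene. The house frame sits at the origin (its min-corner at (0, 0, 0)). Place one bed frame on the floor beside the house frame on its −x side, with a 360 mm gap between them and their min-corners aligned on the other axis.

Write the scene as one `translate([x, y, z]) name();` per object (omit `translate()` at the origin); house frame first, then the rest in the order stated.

house_frame();
translate([-2289, 0, 0]) bed_frame();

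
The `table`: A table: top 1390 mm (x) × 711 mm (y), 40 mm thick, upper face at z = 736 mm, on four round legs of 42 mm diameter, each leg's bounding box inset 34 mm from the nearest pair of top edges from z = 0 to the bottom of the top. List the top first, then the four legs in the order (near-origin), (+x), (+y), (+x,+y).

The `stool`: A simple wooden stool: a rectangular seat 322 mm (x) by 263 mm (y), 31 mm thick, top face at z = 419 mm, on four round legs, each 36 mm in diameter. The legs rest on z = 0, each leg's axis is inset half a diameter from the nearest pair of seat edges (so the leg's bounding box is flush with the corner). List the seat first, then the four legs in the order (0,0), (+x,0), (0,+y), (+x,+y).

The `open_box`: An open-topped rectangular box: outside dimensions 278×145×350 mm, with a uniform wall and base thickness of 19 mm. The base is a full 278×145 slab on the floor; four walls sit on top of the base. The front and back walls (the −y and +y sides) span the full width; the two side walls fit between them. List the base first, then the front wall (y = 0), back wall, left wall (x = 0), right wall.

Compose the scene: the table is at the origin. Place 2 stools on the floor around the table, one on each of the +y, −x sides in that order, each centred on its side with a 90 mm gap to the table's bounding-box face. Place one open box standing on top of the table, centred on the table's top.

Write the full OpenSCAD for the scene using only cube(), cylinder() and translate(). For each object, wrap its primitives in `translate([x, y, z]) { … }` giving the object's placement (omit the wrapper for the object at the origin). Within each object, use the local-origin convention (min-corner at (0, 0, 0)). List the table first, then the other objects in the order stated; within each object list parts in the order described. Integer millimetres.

translate([0, 0, 696]) cube([1390, 711, 40]);
translate([55, 55, 0]) cylinder(h = 696, r = 21);
translate([1335, 55, 0]) cylinder(h = 696, r = 21);
translate([55, 656, 0]) cylinder(h = 696, r = 21);
translate([1335, 656, 0]) cylinder(h = 696, r = 21);
translate([534, 801, 0]) {
  translate([0, 0, 388]) cube([322, 263, 31]);
  translate([18, 18, 0]) cylinder(h = 388, r = 18);
  translate([304, 18, 0]) cylinder(h = 388, r = 18);
  translate([18, 245, 0]) cylinder(h = 388, r = 18);
  translate([304, 245, 0]) cylinder(h = 388, r = 18);
}
translate([-412, 224, 0]) {
  translate([0, 0, 388]) cube([322, 263, 31]);
  translate([18, 18, 0]) cylinder(h = 388, r = 18);
  translate([304, 18, 0]) cylinder(h = 388, r = 18);
  translate([18, 245, 0]) cylinder(h = 388, r = 18);
  translate([304, 245, 0]) cylinder(h = 388, r = 18);
}
translate([556, 283, 736]) {
  cube([278, 145, 19]);
  translate([0, 0, 19]) cube([278, 19, 331]);
  translate([0, 126, 19]) cube([278, 19, 331]);
  translate([0, 19, 19]) cube([19, 107, 331]);
  translate([259, 19, 19]) cube([19, 107, 331]);
}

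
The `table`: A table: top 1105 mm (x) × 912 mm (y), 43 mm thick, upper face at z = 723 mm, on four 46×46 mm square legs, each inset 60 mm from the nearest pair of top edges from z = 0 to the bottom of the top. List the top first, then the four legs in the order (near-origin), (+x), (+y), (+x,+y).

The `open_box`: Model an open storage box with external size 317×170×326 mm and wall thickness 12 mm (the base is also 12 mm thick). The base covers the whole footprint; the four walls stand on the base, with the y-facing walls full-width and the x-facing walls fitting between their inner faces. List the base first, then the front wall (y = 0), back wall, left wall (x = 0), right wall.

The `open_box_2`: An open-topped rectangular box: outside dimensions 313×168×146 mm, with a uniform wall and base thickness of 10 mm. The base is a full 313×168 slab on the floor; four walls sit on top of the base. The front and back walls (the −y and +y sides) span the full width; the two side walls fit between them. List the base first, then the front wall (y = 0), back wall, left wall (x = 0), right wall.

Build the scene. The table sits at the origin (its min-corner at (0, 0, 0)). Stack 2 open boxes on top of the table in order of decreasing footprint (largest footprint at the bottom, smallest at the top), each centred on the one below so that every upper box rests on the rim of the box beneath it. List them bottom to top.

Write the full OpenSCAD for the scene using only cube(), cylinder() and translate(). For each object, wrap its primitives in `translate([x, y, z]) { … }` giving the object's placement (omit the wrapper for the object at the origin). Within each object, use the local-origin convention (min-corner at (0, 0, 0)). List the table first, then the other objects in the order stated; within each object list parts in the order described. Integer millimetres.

translate([0, 0, 680]) cube([1105, 912, 43]);
translate([60, 60, 0]) cube([46, 46, 680]);
translate([999, 60, 0]) cube([46, 46, 680]);
translate([60, 806, 0]) cube([46, 46, 680]);
translate([999, 806, 0]) cube([46, 46, 680]);
translate([394, 371, 723]) {
  cube([317, 170, 12]);
  translate([0, 0, 12]) cube([317, 12, 314]);
  translate([0, 158, 12]) cube([317, 12, 314]);
  translate([0, 12, 12]) cube([12, 146, 314]);
  translate([305, 12, 12]) cube([12, 146, 314]);
}
translate([396, 372, 1049]) {
  cube([313, 168, 10]);
  translate([0, 0, 10]) cube([313, 10, 136]);
  translate([0, 158, 10]) cube([313, 10, 136]);
  translate([0, 10, 10]) cube([10, 148, 136]);
  translate([303, 10, 10]) cube([10, 148, 136]);
}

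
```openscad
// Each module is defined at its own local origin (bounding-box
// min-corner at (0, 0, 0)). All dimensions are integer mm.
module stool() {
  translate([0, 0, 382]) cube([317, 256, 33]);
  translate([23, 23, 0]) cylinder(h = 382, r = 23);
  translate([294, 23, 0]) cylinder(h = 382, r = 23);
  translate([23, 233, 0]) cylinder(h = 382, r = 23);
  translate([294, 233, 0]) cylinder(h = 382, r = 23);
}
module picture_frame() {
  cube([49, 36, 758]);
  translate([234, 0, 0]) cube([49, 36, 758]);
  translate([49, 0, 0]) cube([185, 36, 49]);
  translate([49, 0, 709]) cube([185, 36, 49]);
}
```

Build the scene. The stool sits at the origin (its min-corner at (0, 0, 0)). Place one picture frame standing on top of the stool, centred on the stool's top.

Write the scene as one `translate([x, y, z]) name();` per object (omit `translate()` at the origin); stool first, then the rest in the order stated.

stool();
translate([17, 110, 415]) picture_frame();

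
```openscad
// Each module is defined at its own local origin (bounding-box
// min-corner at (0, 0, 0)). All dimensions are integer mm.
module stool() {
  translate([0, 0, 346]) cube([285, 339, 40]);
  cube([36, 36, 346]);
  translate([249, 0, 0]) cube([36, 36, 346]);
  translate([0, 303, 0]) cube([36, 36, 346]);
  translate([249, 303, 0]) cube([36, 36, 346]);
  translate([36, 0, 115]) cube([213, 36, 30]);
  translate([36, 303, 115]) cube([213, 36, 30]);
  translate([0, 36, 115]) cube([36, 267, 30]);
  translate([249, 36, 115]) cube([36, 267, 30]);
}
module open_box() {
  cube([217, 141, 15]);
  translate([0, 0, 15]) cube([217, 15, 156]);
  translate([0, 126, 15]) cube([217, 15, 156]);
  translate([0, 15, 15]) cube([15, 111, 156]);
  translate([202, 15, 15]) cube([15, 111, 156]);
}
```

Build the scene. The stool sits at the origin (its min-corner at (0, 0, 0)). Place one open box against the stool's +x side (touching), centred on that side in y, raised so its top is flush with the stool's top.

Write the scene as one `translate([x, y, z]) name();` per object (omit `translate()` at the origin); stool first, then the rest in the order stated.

stool();
translate([285, 99, 215]) open_box();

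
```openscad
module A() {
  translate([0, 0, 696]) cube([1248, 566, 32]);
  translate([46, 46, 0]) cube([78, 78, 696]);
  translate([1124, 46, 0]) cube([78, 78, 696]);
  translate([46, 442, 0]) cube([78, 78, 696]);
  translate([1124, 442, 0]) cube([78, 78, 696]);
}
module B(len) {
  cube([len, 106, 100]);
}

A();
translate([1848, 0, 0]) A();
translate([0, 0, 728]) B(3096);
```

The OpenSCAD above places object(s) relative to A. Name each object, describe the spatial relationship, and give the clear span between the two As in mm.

A is a table. B is a beam. A beam spans the tops of two tables. The clear span between the two tables is 600 mm.

Second table starts at x = 1848; first ends at x = 1248; clear span = 1848 − 1248 = 600 mm.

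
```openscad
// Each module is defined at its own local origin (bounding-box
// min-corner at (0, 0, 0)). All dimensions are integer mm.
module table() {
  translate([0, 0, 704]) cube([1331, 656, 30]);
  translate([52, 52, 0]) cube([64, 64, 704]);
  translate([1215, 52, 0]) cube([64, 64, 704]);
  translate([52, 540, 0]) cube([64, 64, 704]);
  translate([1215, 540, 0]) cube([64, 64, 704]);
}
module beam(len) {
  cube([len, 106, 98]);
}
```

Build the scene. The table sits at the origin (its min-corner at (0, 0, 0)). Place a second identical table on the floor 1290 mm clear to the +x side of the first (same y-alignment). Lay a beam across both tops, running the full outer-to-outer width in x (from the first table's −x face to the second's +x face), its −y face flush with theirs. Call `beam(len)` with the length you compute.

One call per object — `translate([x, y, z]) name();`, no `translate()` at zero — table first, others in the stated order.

table();
translate([2621, 0, 0]) table();
translate([0, 0, 734]) beam(3952);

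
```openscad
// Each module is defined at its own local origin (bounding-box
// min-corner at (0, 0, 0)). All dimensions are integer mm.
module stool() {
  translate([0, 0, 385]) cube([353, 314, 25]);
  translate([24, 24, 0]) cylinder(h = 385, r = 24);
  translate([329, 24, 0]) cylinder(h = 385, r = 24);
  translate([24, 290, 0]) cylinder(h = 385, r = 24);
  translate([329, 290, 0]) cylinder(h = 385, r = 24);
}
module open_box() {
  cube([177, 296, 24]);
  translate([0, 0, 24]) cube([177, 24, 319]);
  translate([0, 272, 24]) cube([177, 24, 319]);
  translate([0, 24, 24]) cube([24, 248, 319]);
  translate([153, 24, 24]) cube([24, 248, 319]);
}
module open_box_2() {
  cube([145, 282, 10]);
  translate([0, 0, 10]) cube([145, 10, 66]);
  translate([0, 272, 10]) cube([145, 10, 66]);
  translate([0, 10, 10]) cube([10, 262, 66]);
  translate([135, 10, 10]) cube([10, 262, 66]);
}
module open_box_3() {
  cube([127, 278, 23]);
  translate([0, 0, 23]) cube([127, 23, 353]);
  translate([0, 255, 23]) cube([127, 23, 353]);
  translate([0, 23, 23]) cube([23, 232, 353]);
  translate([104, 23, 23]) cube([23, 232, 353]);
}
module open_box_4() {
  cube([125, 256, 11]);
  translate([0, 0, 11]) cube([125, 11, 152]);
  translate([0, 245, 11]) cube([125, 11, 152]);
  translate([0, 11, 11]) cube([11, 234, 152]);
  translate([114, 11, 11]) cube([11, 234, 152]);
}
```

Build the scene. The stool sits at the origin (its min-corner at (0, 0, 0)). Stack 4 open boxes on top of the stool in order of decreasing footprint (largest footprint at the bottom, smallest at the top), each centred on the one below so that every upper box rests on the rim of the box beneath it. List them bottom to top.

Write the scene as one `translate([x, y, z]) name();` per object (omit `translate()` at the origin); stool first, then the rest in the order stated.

stool();
translate([88, 9, 410]) open_box();
translate([104, 16, 753]) open_box_2();
translate([113, 18, 829]) open_box_3();
translate([114, 29, 1205]) open_box_4();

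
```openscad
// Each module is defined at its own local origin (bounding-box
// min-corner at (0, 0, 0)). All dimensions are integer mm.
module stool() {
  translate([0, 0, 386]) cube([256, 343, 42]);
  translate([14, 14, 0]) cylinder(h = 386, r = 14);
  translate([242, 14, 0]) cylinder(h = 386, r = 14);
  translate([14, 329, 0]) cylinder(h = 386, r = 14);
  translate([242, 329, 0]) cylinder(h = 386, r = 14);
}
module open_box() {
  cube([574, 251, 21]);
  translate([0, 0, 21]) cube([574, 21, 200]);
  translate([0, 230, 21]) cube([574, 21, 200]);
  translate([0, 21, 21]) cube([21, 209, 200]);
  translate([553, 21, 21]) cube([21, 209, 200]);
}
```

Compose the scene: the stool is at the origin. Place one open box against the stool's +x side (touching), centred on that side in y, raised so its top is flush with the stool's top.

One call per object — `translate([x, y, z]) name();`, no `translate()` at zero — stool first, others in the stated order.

stool();
translate([256, 46, 207]) open_box();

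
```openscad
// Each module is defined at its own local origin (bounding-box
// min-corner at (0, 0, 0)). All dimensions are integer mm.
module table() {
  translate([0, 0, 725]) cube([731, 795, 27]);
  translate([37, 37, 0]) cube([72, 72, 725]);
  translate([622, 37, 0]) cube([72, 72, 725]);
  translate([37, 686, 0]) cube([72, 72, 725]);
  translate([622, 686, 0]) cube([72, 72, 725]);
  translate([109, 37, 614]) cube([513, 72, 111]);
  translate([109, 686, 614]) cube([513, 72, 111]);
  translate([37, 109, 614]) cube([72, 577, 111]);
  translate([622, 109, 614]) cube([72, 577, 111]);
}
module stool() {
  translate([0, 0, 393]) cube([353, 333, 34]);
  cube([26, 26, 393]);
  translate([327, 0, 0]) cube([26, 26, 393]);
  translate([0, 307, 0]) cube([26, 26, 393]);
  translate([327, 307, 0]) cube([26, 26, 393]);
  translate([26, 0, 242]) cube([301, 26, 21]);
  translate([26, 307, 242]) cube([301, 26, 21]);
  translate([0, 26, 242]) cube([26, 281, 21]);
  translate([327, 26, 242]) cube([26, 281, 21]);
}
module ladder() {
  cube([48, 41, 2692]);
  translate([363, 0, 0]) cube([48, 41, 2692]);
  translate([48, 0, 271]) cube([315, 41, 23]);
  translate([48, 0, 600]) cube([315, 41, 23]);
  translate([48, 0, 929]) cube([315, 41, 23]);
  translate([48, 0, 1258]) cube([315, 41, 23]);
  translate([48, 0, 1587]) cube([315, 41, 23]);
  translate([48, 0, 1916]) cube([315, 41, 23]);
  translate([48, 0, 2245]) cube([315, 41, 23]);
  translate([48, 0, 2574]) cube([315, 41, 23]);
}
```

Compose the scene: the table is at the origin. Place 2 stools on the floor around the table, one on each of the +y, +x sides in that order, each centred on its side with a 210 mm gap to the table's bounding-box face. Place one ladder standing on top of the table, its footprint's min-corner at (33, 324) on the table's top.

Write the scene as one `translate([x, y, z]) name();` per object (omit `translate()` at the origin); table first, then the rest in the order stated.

table();
translate([189, 1005, 0]) stool();
translate([941, 231, 0]) stool();
translate([33, 324, 752]) ladder();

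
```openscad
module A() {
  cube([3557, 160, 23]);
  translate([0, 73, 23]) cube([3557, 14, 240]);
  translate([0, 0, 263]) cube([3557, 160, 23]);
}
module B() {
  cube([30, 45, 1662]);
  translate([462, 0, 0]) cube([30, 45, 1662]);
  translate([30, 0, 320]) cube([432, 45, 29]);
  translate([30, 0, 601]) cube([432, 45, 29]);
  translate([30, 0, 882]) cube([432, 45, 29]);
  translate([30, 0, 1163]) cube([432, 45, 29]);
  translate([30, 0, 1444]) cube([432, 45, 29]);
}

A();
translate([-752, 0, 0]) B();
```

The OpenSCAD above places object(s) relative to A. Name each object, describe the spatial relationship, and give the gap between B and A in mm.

The ladder's nearest face is 260 mm from the I-beam's −x face.

A is an I-beam. B is a ladder. The ladder is on the floor beside the I-beam on its −x side. The gap between the ladder and the I-beam is 260 mm.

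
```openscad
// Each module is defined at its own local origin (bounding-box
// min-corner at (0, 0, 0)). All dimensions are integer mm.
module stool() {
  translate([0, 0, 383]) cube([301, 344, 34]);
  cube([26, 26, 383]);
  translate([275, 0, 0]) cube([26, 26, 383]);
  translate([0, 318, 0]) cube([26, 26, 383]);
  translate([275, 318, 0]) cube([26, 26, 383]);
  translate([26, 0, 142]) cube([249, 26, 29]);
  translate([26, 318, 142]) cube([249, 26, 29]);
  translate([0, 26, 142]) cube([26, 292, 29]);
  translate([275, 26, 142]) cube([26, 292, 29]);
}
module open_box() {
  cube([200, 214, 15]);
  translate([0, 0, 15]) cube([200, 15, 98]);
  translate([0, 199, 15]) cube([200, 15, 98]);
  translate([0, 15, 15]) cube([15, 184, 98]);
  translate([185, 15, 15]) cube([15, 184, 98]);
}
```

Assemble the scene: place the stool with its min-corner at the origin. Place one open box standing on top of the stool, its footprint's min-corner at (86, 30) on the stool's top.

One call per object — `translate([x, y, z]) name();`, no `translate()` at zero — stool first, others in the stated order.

stool();
translate([86, 30, 417]) open_box();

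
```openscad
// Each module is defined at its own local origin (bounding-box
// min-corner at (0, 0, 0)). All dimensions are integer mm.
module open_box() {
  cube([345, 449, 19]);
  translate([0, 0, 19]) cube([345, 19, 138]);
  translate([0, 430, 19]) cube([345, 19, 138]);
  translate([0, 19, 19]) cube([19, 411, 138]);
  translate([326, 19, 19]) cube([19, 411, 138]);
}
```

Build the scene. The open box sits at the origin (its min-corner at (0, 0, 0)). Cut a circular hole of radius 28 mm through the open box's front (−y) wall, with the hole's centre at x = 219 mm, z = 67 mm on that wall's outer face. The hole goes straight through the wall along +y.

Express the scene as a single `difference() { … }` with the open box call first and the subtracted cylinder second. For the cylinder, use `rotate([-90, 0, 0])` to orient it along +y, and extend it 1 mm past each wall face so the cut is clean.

difference() {
  open_box();
  translate([219, -1, 67]) rotate([-90, 0, 0]) cylinder(h = 21, r = 28);
}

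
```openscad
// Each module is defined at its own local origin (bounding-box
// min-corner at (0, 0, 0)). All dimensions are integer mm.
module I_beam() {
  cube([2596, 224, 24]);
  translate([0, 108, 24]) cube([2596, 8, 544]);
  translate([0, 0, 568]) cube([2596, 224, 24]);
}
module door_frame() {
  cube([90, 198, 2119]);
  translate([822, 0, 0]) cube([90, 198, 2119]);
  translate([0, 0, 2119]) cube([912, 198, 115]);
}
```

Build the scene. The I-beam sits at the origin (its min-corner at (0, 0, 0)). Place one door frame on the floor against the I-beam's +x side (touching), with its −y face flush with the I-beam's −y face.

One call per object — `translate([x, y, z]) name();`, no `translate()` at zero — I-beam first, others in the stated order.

I_beam();
translate([2596, 0, 0]) door_frame();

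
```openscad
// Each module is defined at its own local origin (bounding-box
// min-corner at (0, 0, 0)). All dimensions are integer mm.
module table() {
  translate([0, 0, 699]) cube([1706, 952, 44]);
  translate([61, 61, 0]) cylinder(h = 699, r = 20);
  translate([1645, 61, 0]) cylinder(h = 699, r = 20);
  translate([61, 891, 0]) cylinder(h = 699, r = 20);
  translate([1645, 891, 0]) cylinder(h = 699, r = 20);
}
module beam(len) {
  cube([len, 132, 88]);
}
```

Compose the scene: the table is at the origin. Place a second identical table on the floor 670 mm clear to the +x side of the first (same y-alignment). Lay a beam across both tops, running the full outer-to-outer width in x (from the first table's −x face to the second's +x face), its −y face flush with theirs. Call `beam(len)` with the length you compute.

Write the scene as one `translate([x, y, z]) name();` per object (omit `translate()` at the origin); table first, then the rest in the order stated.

table();
translate([2376, 0, 0]) table();
translate([0, 0, 743]) beam(4082);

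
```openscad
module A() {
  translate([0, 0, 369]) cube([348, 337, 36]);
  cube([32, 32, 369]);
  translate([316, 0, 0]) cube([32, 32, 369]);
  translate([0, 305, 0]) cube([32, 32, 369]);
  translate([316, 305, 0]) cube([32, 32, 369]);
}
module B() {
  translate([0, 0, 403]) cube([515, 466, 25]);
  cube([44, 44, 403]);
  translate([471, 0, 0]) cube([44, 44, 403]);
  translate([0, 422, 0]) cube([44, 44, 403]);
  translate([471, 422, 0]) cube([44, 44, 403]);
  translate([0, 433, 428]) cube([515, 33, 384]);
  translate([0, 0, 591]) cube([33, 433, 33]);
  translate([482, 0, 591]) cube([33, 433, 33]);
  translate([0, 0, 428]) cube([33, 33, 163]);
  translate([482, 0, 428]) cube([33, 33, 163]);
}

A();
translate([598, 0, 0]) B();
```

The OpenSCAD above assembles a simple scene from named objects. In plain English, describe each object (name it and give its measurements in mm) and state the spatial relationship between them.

A is a four-legged stool. The seat is 348×337 mm, 36 mm thick, top at z = 405 mm. It stands on four square legs, each 32×32 mm in cross-section, from z = 0 to the seat underside, each flush with a corner of the seat.

B is a chair: 515×466 mm seat, 25 mm thick, top at z = 428 mm, on four 44 mm square corner legs flush with the seat edges. A 33 mm thick backrest slab spans the full seat width, extending 384 mm above the seat top, its back face flush with the seat's +y edge. Two armrests of 33×33 mm section run along each side from the seat's front edge to the front of the backrest, top faces 196 mm above the seat top and outer faces flush with the seat's x-edges; a 33×33 mm post under the front of each armrest stands on the seat at the front corner.

The chair is on the floor beside the stool on its +x side.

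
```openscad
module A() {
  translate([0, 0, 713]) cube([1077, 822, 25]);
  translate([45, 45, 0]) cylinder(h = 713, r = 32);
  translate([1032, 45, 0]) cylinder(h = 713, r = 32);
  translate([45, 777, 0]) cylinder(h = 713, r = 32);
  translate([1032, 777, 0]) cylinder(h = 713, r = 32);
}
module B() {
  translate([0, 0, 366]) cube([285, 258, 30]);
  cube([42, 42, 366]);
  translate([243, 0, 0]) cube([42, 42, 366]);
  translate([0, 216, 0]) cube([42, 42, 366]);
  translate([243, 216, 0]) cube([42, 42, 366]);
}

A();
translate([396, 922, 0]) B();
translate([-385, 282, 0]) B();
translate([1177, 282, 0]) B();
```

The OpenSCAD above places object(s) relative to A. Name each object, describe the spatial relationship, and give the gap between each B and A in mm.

A is a table. B is a stool. Three stools sit around the table at the +y, −x, +x sides. The gap between each stool and the table is 100 mm.

Each stool's nearest face is 100 mm from the table's bounding box.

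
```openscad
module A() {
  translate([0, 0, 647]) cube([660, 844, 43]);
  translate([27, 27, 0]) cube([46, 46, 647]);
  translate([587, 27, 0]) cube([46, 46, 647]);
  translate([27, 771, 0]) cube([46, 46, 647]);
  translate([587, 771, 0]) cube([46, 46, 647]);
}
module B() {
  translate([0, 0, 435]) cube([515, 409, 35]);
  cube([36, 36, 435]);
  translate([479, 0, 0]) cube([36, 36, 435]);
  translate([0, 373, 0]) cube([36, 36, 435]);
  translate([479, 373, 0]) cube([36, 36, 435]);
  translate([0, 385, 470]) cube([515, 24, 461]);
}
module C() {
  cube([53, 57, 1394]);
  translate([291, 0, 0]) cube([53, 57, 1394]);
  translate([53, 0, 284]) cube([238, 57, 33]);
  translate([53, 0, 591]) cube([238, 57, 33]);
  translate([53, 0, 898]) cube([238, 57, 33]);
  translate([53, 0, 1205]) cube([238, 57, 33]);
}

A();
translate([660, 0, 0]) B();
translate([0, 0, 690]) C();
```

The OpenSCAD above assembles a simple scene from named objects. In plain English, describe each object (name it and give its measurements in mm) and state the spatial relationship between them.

A is a table with a 660×844 mm rectangular top, 43 mm thick, top surface at z = 690 mm, supported by four 46×46 mm square legs, each inset 27 mm from the nearest pair of top edges, running from the floor.

B is a chair: 515×409 mm seat, 35 mm thick, top at z = 470 mm, on four 36 mm square corner legs flush with the seat edges. A 24 mm thick backrest slab spans the full seat width, extending 461 mm above the seat top, its back face flush with the seat's +y edge.

C is a wooden ladder with two side rails of 53×57 mm section and 1394 mm height, set 344 mm apart overall. Between them run 4 rectangular rungs (57 mm deep, 33 mm thick), front faces flush with the rails' −y face. The bottom of the first rung is 284 mm above the floor and each subsequent rung is 307 mm higher than the one below.

The chair is against the table's +x side, with their −y faces flush. The ladder is on top of the table.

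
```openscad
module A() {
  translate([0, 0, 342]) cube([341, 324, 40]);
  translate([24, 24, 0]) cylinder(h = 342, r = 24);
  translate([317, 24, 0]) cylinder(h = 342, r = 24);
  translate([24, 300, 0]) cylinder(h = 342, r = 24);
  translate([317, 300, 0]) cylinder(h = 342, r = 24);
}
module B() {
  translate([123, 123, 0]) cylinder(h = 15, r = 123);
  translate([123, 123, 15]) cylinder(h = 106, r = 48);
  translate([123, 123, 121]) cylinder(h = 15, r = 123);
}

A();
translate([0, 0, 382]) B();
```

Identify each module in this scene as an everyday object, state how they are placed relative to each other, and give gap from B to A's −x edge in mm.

A is a stool. B is a spool. The spool is on top of the stool. The gap from the spool to the stool's −x edge is 0 mm.

The spool's min-x is at 0; the stool's min-x is 0; gap = 0 mm.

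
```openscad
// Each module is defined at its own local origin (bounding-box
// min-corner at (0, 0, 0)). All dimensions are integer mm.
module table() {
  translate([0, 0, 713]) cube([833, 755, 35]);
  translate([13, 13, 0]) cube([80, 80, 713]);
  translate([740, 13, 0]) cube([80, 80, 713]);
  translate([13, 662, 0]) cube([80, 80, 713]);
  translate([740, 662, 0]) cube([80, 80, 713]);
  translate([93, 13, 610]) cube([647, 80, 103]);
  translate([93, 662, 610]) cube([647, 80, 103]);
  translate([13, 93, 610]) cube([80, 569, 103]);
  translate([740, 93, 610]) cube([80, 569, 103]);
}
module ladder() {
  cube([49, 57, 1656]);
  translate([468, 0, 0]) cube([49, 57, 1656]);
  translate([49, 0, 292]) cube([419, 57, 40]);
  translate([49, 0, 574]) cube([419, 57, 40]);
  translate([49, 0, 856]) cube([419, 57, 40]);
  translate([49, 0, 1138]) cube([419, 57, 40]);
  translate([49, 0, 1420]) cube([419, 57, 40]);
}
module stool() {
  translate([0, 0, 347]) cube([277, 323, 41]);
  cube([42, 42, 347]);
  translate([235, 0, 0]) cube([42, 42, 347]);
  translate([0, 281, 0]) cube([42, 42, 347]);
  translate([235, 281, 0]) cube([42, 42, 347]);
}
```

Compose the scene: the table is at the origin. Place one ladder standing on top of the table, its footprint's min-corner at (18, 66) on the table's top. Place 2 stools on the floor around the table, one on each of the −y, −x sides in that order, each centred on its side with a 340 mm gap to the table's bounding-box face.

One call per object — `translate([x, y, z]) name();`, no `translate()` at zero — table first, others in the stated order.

table();
translate([18, 66, 748]) ladder();
translate([278, -663, 0]) stool();
translate([-617, 216, 0]) stool();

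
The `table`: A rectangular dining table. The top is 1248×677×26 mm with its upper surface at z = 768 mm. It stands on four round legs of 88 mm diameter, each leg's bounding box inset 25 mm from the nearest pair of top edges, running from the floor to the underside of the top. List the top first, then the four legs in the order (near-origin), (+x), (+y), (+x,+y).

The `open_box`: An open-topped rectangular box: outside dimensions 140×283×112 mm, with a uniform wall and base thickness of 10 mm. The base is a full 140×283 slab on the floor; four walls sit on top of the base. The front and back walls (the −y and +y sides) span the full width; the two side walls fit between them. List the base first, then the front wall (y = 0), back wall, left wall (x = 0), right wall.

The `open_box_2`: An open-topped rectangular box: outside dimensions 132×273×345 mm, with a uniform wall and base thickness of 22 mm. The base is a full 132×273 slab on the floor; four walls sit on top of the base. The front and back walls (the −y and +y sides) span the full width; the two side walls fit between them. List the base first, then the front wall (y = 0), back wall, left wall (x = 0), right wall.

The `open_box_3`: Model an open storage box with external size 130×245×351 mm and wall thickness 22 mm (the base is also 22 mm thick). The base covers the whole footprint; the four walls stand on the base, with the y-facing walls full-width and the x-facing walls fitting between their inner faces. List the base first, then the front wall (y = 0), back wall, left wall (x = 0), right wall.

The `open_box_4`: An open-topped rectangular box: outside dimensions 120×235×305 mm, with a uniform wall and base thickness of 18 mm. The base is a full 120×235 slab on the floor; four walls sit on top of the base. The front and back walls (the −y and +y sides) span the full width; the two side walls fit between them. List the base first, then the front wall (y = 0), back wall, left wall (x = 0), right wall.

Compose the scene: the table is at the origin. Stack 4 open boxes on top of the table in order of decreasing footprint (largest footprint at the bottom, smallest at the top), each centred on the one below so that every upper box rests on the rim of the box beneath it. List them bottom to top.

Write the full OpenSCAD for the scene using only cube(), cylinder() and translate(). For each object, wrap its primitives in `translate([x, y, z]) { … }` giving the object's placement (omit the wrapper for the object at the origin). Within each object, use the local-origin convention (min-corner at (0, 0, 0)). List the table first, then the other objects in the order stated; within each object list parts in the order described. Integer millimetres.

translate([0, 0, 742]) cube([1248, 677, 26]);
translate([69, 69, 0]) cylinder(h = 742, r = 44);
translate([1179, 69, 0]) cylinder(h = 742, r = 44);
translate([69, 608, 0]) cylinder(h = 742, r = 44);
translate([1179, 608, 0]) cylinder(h = 742, r = 44);
translate([554, 197, 768]) {
  cube([140, 283, 10]);
  translate([0, 0, 10]) cube([140, 10, 102]);
  translate([0, 273, 10]) cube([140, 10, 102]);
  translate([0, 10, 10]) cube([10, 263, 102]);
  translate([130, 10, 10]) cube([10, 263, 102]);
}
translate([558, 202, 880]) {
  cube([132, 273, 22]);
  translate([0, 0, 22]) cube([132, 22, 323]);
  translate([0, 251, 22]) cube([132, 22, 323]);
  translate([0, 22, 22]) cube([22, 229, 323]);
  translate([110, 22, 22]) cube([22, 229, 323]);
}
translate([559, 216, 1225]) {
  cube([130, 245, 22]);
  translate([0, 0, 22]) cube([130, 22, 329]);
  translate([0, 223, 22]) cube([130, 22, 329]);
  translate([0, 22, 22]) cube([22, 201, 329]);
  translate([108, 22, 22]) cube([22, 201, 329]);
}
translate([564, 221, 1576]) {
  cube([120, 235, 18]);
  translate([0, 0, 18]) cube([120, 18, 287]);
  translate([0, 217, 18]) cube([120, 18, 287]);
  translate([0, 18, 18]) cube([18, 199, 287]);
  translate([102, 18, 18]) cube([18, 199, 287]);
}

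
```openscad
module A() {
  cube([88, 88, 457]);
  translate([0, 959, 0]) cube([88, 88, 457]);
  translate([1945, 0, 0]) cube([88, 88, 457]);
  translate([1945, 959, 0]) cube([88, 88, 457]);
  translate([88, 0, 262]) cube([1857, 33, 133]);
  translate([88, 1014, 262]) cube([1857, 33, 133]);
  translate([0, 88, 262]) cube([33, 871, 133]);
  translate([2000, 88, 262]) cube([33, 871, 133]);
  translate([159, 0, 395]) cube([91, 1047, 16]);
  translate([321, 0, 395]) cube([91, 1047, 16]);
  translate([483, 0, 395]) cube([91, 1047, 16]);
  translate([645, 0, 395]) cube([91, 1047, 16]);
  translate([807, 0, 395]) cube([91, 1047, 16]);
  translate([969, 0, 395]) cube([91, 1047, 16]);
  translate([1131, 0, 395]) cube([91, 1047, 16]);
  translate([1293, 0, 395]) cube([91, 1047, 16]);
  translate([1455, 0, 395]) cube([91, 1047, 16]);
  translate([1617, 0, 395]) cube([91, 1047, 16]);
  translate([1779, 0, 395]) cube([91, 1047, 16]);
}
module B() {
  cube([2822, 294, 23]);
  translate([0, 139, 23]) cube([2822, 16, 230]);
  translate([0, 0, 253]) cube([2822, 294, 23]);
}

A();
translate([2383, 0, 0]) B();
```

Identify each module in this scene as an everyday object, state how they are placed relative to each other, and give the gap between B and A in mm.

A is a bed frame. B is an I-beam. The I-beam is on the floor beside the bed frame on its +x side. The gap between the I-beam and the bed frame is 350 mm.

The I-beam's nearest face is 350 mm from the bed frame's +x face.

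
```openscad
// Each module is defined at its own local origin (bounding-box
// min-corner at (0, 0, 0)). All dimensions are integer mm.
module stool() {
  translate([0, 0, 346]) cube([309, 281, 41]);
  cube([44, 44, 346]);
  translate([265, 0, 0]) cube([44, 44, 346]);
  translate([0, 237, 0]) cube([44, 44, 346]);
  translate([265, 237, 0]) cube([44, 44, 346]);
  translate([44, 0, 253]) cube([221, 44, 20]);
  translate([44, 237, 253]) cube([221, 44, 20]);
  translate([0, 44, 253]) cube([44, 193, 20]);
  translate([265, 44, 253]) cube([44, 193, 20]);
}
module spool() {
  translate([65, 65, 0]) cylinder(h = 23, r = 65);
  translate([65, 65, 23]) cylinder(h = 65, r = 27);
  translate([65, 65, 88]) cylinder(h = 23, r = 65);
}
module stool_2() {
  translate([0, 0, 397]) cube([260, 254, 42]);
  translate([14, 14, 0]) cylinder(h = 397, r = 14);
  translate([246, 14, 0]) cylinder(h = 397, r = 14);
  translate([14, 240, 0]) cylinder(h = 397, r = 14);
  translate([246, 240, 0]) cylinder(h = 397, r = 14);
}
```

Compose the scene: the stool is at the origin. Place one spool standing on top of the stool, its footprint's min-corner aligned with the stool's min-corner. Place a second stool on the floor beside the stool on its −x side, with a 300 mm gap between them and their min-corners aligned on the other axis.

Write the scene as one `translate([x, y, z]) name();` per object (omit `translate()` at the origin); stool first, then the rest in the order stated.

stool();
translate([0, 0, 387]) spool();
translate([-560, 0, 0]) stool_2();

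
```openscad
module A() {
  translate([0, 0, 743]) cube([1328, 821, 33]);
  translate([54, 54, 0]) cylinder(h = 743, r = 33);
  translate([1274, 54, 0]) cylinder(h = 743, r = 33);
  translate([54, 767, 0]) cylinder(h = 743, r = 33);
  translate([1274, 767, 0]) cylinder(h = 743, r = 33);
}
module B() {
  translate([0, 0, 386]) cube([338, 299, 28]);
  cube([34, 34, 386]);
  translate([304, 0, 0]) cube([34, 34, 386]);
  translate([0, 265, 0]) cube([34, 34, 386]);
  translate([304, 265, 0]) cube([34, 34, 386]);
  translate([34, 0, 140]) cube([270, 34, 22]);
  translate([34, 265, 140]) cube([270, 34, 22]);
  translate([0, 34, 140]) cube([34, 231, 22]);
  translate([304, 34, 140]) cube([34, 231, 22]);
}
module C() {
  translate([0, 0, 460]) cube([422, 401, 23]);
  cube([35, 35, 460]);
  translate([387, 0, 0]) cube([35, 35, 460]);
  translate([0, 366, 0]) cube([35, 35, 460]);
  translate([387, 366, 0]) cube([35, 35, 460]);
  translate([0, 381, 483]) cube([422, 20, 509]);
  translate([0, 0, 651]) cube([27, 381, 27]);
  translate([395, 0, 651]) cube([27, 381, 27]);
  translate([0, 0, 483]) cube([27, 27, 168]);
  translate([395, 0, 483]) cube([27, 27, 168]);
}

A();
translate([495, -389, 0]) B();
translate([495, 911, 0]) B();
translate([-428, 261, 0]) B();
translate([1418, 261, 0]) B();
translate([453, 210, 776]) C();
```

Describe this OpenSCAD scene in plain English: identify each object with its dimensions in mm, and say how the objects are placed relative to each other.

A is a rectangular dining table. The top is 1328×821×33 mm with its upper surface at z = 776 mm. It stands on four round legs of 66 mm diameter, each leg's bounding box inset 21 mm from the nearest pair of top edges, running from the floor to the underside of the top.

B is a four-legged stool. The seat is a 338×299×28 mm slab whose top surface is at z = 414 mm; four square legs, each 34×34 mm in cross-section, run from the floor (z = 0) to the underside of the seat, each flush with a corner of the seat. Four stretchers, 34 mm wide and 22 mm tall, connect adjacent legs with their undersides at z = 140 mm, each running between the inner faces of the legs it joins and aligned with the legs' outer faces on the other axis.

C is a chair. The seat is a 422×401×23 mm slab with its top at z = 483 mm, on four 35×35 mm corner legs (flush with the seat edges, standing on z = 0). A flat backrest 20 mm thick, 509 mm tall, spans the full seat width and rises from the seat top along its +y edge, rear face flush with the rear of the seat. Two armrests of 27×27 mm section run along each side from the seat's front edge to the front of the backrest, top faces 195 mm above the seat top and outer faces flush with the seat's x-edges; a 27×27 mm post under the front of each armrest stands on the seat at the front corner.

Four stools sit around the table at the −y, +y, −x, +x sides. The chair is on top of the table, centred.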